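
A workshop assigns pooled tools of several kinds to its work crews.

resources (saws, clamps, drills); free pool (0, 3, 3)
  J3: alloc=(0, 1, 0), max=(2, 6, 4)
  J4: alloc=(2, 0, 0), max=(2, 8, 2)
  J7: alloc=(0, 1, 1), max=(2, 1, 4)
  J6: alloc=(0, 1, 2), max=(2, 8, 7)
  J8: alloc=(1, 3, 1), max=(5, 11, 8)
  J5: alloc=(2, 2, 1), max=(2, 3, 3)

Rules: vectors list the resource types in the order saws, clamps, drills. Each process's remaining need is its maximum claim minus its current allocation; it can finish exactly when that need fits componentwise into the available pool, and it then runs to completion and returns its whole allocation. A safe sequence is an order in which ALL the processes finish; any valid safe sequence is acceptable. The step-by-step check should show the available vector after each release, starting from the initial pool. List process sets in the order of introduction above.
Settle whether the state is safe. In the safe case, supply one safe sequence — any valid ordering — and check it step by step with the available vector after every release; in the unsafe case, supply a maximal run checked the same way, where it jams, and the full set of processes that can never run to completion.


SAFE, for example via the order J5, J7, J3, J6, J4, J8.
Key observation: J7 marks the first exact bind of the order: its need (2, 0, 3) fits the free (2, 5, 4) with zero slack on a requested resource.
Verifying each step:
  pool = (0, 3, 3)
  run J5 (needs (0, 1, 2), free (0, 3, 3)); after release of (2, 2, 1) the pool is (2, 5, 4)
  run J7 (needs (2, 0, 3), free (2, 5, 4)); after release of (0, 1, 1) the pool is (2, 6, 5)
  run J3 (needs (2, 5, 4), free (2, 6, 5)); after release of (0, 1, 0) the pool is (2, 7, 5)
  run J6 (needs (2, 7, 5), free (2, 7, 5)); after release of (0, 1, 2) the pool is (2, 8, 7)
  run J4 (needs (0, 8, 2), free (2, 8, 7)); after release of (2, 0, 0) the pool is (4, 8, 7)
  run J8 (needs (4, 8, 7), free (4, 8, 7)); after release of (1, 3, 1) the pool is (5, 11, 8)


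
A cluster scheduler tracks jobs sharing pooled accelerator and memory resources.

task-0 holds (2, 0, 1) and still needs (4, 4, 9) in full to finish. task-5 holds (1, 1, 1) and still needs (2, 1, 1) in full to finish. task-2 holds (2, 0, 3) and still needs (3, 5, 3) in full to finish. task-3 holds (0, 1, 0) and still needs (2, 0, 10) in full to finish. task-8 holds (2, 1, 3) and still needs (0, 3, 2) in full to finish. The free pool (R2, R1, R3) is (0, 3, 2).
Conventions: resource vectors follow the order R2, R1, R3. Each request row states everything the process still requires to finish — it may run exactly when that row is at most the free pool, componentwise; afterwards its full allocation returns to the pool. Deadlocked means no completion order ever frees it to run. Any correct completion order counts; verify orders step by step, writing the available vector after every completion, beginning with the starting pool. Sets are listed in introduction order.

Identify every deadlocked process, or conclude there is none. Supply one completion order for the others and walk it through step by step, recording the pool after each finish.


The deadlocked set is empty.
Key observation: no deadlock: task-8 fits now, and the freed resources carry the rest through.
A valid finishing order for the others: task-8, task-5, task-2, task-0, task-3. Step-by-step check:
  pool = (0, 3, 2)
  task-8 needs (0, 3, 2) <= (0, 3, 2) -> finishes; pool += (2, 1, 3) = (2, 4, 5)
  task-5 needs (2, 1, 1) <= (2, 4, 5) -> finishes; pool += (1, 1, 1) = (3, 5, 6)
  task-2 needs (3, 5, 3) <= (3, 5, 6) -> finishes; pool += (2, 0, 3) = (5, 5, 9)
  task-0 needs (4, 4, 9) <= (5, 5, 9) -> finishes; pool += (2, 0, 1) = (7, 5, 10)
  task-3 needs (2, 0, 10) <= (7, 5, 10) -> finishes; pool += (0, 1, 0) = (7, 6, 10)


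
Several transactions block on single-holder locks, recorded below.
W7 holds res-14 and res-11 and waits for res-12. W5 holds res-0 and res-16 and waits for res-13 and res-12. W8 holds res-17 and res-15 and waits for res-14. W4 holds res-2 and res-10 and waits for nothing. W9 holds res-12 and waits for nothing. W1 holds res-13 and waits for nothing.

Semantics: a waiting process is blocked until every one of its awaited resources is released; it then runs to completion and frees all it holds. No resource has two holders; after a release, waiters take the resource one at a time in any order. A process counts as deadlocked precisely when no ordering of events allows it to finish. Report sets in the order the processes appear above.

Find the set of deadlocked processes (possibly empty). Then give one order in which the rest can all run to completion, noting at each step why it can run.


The deadlocked set is empty.
Key observation: all waits point, directly or indirectly, at processes that can finish, so nothing is permanently blocked.
One completion order for the rest: W9, W7, W1, W4, W5, W8.
Step-by-step check:
  W9 waits on nothing -> runs at once and releases res-12
  run W7 (all its waits — res-12 — are resolved); releases res-14 and res-11
  W1 waits on nothing -> runs at once and releases res-13
  W4 waits on nothing -> runs at once and releases res-2 and res-10
  run W5 (all its waits — res-13 and res-12 — are resolved); releases res-0 and res-16
  run W8 (all its waits — res-14 — are resolved); releases res-17 and res-15


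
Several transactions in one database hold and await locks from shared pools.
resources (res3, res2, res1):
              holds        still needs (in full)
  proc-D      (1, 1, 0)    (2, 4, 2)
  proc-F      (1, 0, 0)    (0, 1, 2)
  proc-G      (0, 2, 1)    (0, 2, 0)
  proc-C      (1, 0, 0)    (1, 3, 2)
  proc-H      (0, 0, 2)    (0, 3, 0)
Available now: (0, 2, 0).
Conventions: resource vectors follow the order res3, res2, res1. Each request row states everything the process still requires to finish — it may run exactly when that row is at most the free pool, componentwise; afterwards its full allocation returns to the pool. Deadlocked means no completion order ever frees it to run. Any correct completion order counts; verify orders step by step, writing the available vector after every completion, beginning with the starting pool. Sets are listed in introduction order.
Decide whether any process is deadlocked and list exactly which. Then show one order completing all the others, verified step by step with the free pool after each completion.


No process is deadlocked.
Key observation: proc-G can run right away; the returned allocation unlocks the remaining processes in turn.
One completion order for the rest: proc-G, proc-H, proc-F, proc-C, proc-D. Step-by-step check:
  pool = (0, 2, 0)
  proc-G needs (0, 2, 0) <= (0, 2, 0) -> finishes; pool += (0, 2, 1) = (0, 4, 1)
  proc-H needs (0, 3, 0) <= (0, 4, 1) -> finishes; pool += (0, 0, 2) = (0, 4, 3)
  proc-F needs (0, 1, 2) <= (0, 4, 3) -> finishes; pool += (1, 0, 0) = (1, 4, 3)
  proc-C needs (1, 3, 2) <= (1, 4, 3) -> finishes; pool += (1, 0, 0) = (2, 4, 3)
  proc-D needs (2, 4, 2) <= (2, 4, 3) -> finishes; pool += (1, 1, 0) = (3, 5, 3)


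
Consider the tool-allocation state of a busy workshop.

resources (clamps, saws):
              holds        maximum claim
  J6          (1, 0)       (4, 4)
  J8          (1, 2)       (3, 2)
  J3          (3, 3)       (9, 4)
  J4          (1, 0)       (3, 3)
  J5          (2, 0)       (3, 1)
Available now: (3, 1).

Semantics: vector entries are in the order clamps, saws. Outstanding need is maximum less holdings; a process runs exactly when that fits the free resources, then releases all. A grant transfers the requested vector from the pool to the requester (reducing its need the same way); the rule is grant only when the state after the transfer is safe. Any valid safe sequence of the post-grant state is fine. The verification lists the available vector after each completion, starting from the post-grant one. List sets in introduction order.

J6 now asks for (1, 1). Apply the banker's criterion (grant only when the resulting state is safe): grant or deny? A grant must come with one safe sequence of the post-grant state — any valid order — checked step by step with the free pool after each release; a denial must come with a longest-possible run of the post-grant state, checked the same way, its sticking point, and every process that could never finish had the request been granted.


DENY. Granting would leave the state unsafe.
Key observation: after J8, J5 the pool peaks at (5, 2), and each blocked process is short somewhere: J6 on saws; J3 on clamps; J4 on saws.
On the post-grant state, J8, J5 is a maximal run — nothing extends it. Step-by-step check:
  pool = (2, 0)
  run J8 (needs (2, 0), free (2, 0)); after release of (1, 2) the pool is (3, 2)
  run J5 (needs (1, 1), free (3, 2)); after release of (2, 0) the pool is (5, 2)
  blocked: J6 wants (2, 3), pool (5, 2) — not enough saws
  blocked: J3 wants (6, 1), pool (5, 2) — not enough clamps
  blocked: J4 wants (2, 3), pool (5, 2) — not enough saws
Had the request been granted, J6, J3 and J4 could never finish.


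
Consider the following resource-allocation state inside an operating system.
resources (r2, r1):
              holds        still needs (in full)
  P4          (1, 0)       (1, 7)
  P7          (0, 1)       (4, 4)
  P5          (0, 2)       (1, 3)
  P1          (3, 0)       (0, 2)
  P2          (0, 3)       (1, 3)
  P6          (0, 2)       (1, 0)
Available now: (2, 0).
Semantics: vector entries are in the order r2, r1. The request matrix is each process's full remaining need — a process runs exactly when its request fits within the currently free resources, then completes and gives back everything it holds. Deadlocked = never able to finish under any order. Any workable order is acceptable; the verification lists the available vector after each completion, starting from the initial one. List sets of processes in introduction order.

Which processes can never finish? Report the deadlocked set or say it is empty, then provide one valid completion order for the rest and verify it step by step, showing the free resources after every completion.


The deadlocked set is P4, P7, P5 and P2.
Key observation: r1 is the bottleneck — with P6, P1 done the pool holds (5, 2), short of every remaining need.
A valid finishing order for the others: P6, P1. Step-by-step check:
  pool = (2, 0)
  P6 needs (1, 0) <= (2, 0) -> finishes; pool += (0, 2) = (2, 2)
  P1 needs (0, 2) <= (2, 2) -> finishes; pool += (3, 0) = (5, 2)
None of the blocked processes ever fits:
  P4 cannot run: need (1, 7) vs free (5, 2) (insufficient r1)
  P7 cannot run: need (4, 4) vs free (5, 2) (insufficient r1)
  P5 cannot run: need (1, 3) vs free (5, 2) (insufficient r1)
  P2 cannot run: need (1, 3) vs free (5, 2) (insufficient r1)


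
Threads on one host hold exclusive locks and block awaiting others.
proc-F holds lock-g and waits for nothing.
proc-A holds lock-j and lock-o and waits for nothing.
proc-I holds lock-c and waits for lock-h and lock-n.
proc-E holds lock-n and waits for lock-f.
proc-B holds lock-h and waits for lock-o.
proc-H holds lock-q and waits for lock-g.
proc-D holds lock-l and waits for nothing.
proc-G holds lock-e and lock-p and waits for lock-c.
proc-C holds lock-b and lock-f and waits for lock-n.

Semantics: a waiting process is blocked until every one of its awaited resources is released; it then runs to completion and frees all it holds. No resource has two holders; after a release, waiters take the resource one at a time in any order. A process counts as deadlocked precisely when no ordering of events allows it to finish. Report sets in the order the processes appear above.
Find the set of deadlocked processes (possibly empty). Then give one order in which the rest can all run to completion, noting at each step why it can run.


Deadlocked: proc-I, proc-E, proc-G and proc-C.
Key observation: the waits loop around proc-E -> proc-C -> proc-E with no way out; proc-I and proc-G wait into the deadlock from upstream.
A valid finishing order for the others: proc-F, proc-A, proc-D, proc-H, proc-B.
Walking it through:
  proc-F: no waits; runs immediately, freeing lock-g
  proc-A: no waits; runs immediately, freeing lock-j and lock-o
  proc-D: no waits; runs immediately, freeing lock-l
  run proc-H (all its waits — lock-g — are resolved); releases lock-q
  run proc-B (all its waits — lock-o — are resolved); releases lock-h


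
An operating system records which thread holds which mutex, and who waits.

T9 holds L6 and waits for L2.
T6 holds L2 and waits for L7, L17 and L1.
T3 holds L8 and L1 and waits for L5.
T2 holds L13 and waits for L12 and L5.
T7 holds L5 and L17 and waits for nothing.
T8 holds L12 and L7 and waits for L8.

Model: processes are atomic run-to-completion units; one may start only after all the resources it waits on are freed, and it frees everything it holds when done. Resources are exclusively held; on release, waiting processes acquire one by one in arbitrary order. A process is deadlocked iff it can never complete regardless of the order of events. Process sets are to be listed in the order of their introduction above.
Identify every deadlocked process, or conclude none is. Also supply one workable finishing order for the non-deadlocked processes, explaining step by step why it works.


The deadlocked set is empty.
Key observation: although several processes wait, no cycle exists — each chain bottoms out at a free runner.
A valid finishing order for the others: T7, T3, T8, T6, T9, T2.
Verifying each step:
  T7 waits on nothing -> runs at once and releases L5 and L17
  run T3 (all its waits — L5 — are resolved); releases L8 and L1
  run T8 (all its waits — L8 — are resolved); releases L12 and L7
  run T6 (all its waits — L7, L17 and L1 — are resolved); releases L2
  run T9 (all its waits — L2 — are resolved); releases L6
  run T2 (all its waits — L12 and L5 — are resolved); releases L13


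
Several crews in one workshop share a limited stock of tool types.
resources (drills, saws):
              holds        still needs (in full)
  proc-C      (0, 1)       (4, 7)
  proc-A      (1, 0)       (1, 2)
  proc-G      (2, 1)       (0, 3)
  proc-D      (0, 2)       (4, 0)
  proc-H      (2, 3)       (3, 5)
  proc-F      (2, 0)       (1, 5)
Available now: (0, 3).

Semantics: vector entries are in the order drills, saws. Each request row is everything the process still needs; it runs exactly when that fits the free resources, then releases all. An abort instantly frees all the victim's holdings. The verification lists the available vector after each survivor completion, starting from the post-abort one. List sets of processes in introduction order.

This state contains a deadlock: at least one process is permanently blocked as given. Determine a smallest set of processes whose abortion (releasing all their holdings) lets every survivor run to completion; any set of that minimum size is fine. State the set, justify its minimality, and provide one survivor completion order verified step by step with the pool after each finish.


Minimum abort set: proc-H.
Key observation: proc-F had no path to completion before; after the abort of proc-H ((2, 3) returned), step 1 is where it fits.
Why nothing smaller works: aborting no one leaves the state deadlocked as given.
One survivor order: proc-F, proc-G, proc-D, proc-A, proc-C. Verifying each step (post-abort pool first):
  pool = (2, 6)
  proc-F: need (1, 5) fits (2, 6); releases (2, 0), pool now (4, 6)
  proc-G: need (0, 3) fits (4, 6); releases (2, 1), pool now (6, 7)
  proc-D: need (4, 0) fits (6, 7); releases (0, 2), pool now (6, 9)
  proc-A: need (1, 2) fits (6, 9); releases (1, 0), pool now (7, 9)
  proc-C: need (4, 7) fits (7, 9); releases (0, 1), pool now (7, 10)


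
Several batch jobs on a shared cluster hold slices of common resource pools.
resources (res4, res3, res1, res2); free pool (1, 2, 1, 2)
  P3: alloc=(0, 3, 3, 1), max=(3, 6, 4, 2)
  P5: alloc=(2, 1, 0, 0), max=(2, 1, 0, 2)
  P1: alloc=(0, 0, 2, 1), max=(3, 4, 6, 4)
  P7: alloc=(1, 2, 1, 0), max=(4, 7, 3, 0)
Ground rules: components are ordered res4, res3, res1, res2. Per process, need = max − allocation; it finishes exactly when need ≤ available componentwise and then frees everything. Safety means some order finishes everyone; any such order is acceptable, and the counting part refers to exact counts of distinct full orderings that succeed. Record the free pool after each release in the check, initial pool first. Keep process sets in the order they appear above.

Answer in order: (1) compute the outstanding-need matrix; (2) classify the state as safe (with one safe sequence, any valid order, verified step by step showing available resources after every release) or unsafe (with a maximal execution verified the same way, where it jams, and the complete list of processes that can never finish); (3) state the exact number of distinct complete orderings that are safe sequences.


(1) Outstanding need per process (order res4, res3, res1, res2):
  P3: (3, 3, 1, 1)
  P5: (0, 0, 0, 2)
  P1: (3, 4, 4, 3)
  P7: (3, 5, 2, 0)
(2) SAFE — a valid safe sequence is P5, P3, P7, P1.
Key observation: P5 is the earliest step where a requested resource binds exactly: need (0, 0, 0, 2), pool (1, 2, 1, 2) at its turn.
Check, step by step:
  pool = (1, 2, 1, 2)
  P5: need (0, 0, 0, 2) fits (1, 2, 1, 2); releases (2, 1, 0, 0), pool now (3, 3, 1, 2)
  P3: need (3, 3, 1, 1) fits (3, 3, 1, 2); releases (0, 3, 3, 1), pool now (3, 6, 4, 3)
  P7: need (3, 5, 2, 0) fits (3, 6, 4, 3); releases (1, 2, 1, 0), pool now (4, 8, 5, 3)
  P1: need (3, 4, 4, 3) fits (4, 8, 5, 3); releases (0, 0, 2, 1), pool now (4, 8, 7, 4)
(3) Precisely 2 of the possible complete orderings are safe sequences.


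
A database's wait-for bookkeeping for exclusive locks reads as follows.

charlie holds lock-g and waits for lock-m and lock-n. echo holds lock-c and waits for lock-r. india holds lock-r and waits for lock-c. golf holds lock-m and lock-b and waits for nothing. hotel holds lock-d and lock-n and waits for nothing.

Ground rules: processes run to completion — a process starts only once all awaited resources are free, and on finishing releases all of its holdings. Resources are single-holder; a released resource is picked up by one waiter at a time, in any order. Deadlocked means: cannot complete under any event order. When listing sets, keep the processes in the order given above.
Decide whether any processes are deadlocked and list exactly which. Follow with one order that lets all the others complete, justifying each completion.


The deadlocked set is echo and india.
Key observation: the knot is the closed ring of waits echo -> india -> echo; no other process is dragged down with it.
One completion order for the rest: golf, hotel, charlie.
Step-by-step check:
  run golf (it waits on nothing); releases lock-m and lock-b
  run hotel (it waits on nothing); releases lock-d and lock-n
  run charlie (all its waits — lock-m and lock-n — are resolved); releases lock-g


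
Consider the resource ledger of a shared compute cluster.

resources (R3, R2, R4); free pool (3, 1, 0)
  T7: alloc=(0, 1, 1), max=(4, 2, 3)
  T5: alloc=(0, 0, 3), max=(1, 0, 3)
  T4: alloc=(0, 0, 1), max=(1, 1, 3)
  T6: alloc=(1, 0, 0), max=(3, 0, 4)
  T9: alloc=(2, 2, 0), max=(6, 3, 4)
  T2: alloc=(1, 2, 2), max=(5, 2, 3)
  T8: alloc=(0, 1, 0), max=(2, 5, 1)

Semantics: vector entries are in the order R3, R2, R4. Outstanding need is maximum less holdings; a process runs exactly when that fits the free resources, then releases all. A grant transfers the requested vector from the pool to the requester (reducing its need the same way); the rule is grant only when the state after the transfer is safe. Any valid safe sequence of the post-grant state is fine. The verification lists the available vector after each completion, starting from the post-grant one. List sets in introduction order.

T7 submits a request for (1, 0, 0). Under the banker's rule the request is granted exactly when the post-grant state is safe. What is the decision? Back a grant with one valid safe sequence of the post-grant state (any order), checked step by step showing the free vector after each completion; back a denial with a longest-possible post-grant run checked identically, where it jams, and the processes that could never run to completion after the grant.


GRANT — the state after the grant stays safe, e.g. via T5, T4, T6, T7, T2, T8, T9.
Key observation: (2, 1, 0) free after granting still covers T5 first, and each release covers the next.
Verifying the post-grant state step by step:
  pool = (2, 1, 0)
  T5: need (1, 0, 0) fits (2, 1, 0); releases (0, 0, 3), pool now (2, 1, 3)
  T4: need (1, 1, 2) fits (2, 1, 3); releases (0, 0, 1), pool now (2, 1, 4)
  T6: need (2, 0, 4) fits (2, 1, 4); releases (1, 0, 0), pool now (3, 1, 4)
  T7: need (3, 1, 2) fits (3, 1, 4); releases (1, 1, 1), pool now (4, 2, 5)
  T2: need (4, 0, 1) fits (4, 2, 5); releases (1, 2, 2), pool now (5, 4, 7)
  T8: need (2, 4, 1) fits (5, 4, 7); releases (0, 1, 0), pool now (5, 5, 7)
  T9: need (4, 1, 4) fits (5, 5, 7); releases (2, 2, 0), pool now (7, 7, 7)


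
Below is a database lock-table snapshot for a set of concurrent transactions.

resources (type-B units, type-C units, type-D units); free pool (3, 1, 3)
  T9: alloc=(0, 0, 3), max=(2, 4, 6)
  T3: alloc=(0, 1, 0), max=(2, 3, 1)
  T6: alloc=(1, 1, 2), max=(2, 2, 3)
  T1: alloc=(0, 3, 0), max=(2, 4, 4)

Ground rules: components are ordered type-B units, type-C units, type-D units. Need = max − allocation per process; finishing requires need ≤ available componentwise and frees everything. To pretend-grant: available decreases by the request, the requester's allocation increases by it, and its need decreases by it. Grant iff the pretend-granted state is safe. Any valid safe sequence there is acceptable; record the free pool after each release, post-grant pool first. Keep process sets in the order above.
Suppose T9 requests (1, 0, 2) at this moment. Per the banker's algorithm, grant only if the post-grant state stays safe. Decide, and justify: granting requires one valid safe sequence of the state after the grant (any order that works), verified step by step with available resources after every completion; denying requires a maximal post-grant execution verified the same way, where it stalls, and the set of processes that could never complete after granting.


DENY. Granting would leave the state unsafe.
Key observation: after T6, T3 the pool peaks at (3, 3, 3), and each blocked process is short somewhere: T9 on type-C units; T1 on type-D units.
On the post-grant state, T6, T3 is a maximal run — nothing extends it. Step-by-step check:
  pool = (2, 1, 1)
  T6 needs (1, 1, 1) <= (2, 1, 1) -> finishes; pool += (1, 1, 2) = (3, 2, 3)
  T3 needs (2, 2, 1) <= (3, 2, 3) -> finishes; pool += (0, 1, 0) = (3, 3, 3)
  blocked: T9 wants (1, 4, 1), pool (3, 3, 3) — not enough type-C units
  blocked: T1 wants (2, 1, 4), pool (3, 3, 3) — not enough type-D units
Processes that could never finish after the grant: T9 and T1.


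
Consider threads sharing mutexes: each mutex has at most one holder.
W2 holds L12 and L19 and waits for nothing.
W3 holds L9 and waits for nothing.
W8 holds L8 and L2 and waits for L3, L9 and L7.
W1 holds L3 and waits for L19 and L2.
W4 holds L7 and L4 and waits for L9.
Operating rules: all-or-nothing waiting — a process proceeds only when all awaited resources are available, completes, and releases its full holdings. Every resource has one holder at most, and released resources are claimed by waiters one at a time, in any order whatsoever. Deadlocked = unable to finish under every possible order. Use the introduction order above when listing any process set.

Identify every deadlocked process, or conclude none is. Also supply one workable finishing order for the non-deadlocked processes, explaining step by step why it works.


Deadlocked set: W8 and W1.
Key observation: along W8 -> W1 -> W8, each member waits on what the next one holds — a deadlock; no other process is dragged down with it.
A valid finishing order for the others: W3, W2, W4.
Verifying each step:
  W3: no waits; runs immediately, freeing L9
  W2: no waits; runs immediately, freeing L12 and L19
  run W4 (all its waits — L9 — are resolved); releases L7 and L4


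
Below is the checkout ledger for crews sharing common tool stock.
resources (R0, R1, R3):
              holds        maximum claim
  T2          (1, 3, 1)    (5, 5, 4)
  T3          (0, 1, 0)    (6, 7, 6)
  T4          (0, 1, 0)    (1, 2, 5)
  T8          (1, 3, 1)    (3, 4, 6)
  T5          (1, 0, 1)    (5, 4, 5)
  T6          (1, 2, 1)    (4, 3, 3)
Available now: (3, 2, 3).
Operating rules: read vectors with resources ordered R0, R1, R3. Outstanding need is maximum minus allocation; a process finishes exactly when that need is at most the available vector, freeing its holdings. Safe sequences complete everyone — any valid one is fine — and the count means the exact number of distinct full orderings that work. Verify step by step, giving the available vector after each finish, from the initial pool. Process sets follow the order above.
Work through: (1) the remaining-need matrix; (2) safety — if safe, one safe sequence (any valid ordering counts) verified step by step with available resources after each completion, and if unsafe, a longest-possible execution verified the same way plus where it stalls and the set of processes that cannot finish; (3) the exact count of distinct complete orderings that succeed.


(1) Need matrix, components ordered R0, R1, R3:
  T2: (4, 2, 3)
  T3: (6, 6, 6)
  T4: (1, 1, 5)
  T8: (2, 1, 5)
  T5: (4, 4, 4)
  T6: (3, 1, 2)
(2) SAFE, for example via the order T6, T2, T5, T4, T8, T3.
Key observation: the order's first zero-slack moment is T6 ((3, 1, 2) needed, (3, 2, 3) free — a requested resource with nothing to spare).
Check, step by step:
  pool = (3, 2, 3)
  T6: need (3, 1, 2) fits (3, 2, 3); releases (1, 2, 1), pool now (4, 4, 4)
  T2: need (4, 2, 3) fits (4, 4, 4); releases (1, 3, 1), pool now (5, 7, 5)
  T5: need (4, 4, 4) fits (5, 7, 5); releases (1, 0, 1), pool now (6, 7, 6)
  T4: need (1, 1, 5) fits (6, 7, 6); releases (0, 1, 0), pool now (6, 8, 6)
  T8: need (2, 1, 5) fits (6, 8, 6); releases (1, 3, 1), pool now (7, 11, 7)
  T3: need (6, 6, 6) fits (7, 11, 7); releases (0, 1, 0), pool now (7, 12, 7)
(3) The exact count: 32 of the possible complete orderings are safe sequences.


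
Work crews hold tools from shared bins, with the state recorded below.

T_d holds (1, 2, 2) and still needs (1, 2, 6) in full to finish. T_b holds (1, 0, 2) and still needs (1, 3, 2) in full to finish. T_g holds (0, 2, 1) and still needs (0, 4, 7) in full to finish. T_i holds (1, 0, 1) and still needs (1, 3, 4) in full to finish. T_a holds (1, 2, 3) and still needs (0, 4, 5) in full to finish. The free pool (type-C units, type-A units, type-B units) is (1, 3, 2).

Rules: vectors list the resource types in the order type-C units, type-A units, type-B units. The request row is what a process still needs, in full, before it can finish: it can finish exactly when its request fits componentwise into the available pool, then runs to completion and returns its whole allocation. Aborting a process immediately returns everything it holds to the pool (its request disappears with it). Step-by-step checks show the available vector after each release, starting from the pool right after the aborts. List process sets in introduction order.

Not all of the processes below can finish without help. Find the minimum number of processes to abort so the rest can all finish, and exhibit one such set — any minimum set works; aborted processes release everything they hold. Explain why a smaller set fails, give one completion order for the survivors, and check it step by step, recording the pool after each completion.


The answer: abort T_a.
Key observation: aborting T_a returns (1, 2, 3), and T_d — hopeless before — runs at step 3 with the returned capacity in the pool.
Minimality: the empty abort set fails — the state is deadlocked as it stands.
The survivors complete as T_i, T_b, T_d, T_g. Step-by-step check (starting from the post-abort pool):
  pool = (2, 5, 5)
  T_i: need (1, 3, 4) fits (2, 5, 5); releases (1, 0, 1), pool now (3, 5, 6)
  T_b: need (1, 3, 2) fits (3, 5, 6); releases (1, 0, 2), pool now (4, 5, 8)
  T_d: need (1, 2, 6) fits (4, 5, 8); releases (1, 2, 2), pool now (5, 7, 10)
  T_g: need (0, 4, 7) fits (5, 7, 10); releases (0, 2, 1), pool now (5, 9, 11)


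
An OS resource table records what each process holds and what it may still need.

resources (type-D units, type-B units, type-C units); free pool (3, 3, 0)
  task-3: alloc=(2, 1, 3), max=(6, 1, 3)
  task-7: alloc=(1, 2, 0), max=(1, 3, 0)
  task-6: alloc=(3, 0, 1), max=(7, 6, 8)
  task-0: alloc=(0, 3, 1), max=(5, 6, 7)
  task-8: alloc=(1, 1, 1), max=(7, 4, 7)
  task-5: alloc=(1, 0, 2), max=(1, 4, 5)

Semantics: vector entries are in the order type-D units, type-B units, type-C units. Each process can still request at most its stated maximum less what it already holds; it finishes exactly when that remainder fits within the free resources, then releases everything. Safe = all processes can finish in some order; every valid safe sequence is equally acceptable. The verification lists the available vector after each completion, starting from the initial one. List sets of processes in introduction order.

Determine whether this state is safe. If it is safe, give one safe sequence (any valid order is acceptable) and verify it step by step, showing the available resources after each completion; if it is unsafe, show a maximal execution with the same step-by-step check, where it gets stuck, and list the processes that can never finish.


UNSAFE.
Key observation: task-7, task-3, task-5 can finish, but then (7, 6, 5) is all there is, and the blocked group's type-C units demands exceed it.
The run task-7, task-3, task-5 cannot be extended any further. Walking it through:
  pool = (3, 3, 0)
  run task-7 (needs (0, 1, 0), free (3, 3, 0)); after release of (1, 2, 0) the pool is (4, 5, 0)
  run task-3 (needs (4, 0, 0), free (4, 5, 0)); after release of (2, 1, 3) the pool is (6, 6, 3)
  run task-5 (needs (0, 4, 3), free (6, 6, 3)); after release of (1, 0, 2) the pool is (7, 6, 5)
  task-6 cannot run: need (4, 6, 7) vs free (7, 6, 5) (insufficient type-C units)
  task-0 cannot run: need (5, 3, 6) vs free (7, 6, 5) (insufficient type-C units)
  task-8 cannot run: need (6, 3, 6) vs free (7, 6, 5) (insufficient type-C units)
Processes that can never finish: task-6, task-0 and task-8.


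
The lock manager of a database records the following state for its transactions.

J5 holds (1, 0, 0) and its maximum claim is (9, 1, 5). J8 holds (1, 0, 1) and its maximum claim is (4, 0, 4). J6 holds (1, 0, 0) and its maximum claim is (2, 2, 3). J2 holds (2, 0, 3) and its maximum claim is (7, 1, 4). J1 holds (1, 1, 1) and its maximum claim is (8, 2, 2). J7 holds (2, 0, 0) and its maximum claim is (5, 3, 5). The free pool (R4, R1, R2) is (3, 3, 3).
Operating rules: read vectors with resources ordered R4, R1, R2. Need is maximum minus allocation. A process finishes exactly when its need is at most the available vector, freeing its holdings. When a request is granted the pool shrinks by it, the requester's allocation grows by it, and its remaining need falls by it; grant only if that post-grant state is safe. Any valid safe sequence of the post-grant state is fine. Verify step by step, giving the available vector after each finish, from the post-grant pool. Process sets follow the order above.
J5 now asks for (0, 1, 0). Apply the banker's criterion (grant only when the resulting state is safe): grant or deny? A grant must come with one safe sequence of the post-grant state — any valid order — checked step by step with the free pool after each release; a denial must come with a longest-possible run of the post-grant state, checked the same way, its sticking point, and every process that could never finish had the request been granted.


GRANT: granting preserves safety; a valid post-grant sequence is J6, J8, J2, J1, J5, J7.
Key observation: the grant leaves (3, 2, 3) free — enough for J6, whose release restarts the cascade.
Verifying the post-grant state step by step:
  pool = (3, 2, 3)
  J6: need (1, 2, 3) fits (3, 2, 3); releases (1, 0, 0), pool now (4, 2, 3)
  J8: need (3, 0, 3) fits (4, 2, 3); releases (1, 0, 1), pool now (5, 2, 4)
  J2: need (5, 1, 1) fits (5, 2, 4); releases (2, 0, 3), pool now (7, 2, 7)
  J1: need (7, 1, 1) fits (7, 2, 7); releases (1, 1, 1), pool now (8, 3, 8)
  J5: need (8, 0, 5) fits (8, 3, 8); releases (1, 1, 0), pool now (9, 4, 8)
  J7: need (3, 3, 5) fits (9, 4, 8); releases (2, 0, 0), pool now (11, 4, 8)


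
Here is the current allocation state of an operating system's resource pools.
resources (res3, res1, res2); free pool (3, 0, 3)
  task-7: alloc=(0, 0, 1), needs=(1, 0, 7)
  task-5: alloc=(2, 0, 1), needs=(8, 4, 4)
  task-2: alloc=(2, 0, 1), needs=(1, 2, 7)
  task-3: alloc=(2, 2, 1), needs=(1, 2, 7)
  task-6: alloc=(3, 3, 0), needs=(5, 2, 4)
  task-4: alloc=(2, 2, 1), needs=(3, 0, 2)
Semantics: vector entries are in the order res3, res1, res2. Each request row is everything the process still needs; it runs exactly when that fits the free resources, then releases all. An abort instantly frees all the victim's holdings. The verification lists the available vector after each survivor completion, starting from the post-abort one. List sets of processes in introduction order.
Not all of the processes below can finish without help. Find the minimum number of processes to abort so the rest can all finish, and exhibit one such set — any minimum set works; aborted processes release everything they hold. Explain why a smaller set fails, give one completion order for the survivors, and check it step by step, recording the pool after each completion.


Minimum abort set: task-7 and task-2.
Key observation: task-3 had no path to completion before; after the abort of task-7 and task-2 ((2, 0, 2) returned), step 4 is where it fits.
Minimality, checking each single-abort alternative: task-7 alone leaves task-2 blocked (short on res2); task-5 alone leaves task-7 blocked (short on res2); task-2 alone leaves task-7 blocked (short on res2); task-3 alone leaves task-7 blocked (short on res2); task-6 alone leaves task-7 blocked (short on res2); task-4 alone leaves task-7 blocked (short on res2).
One survivor order: task-4, task-6, task-5, task-3. Step-by-step check (post-abort pool first):
  pool = (5, 0, 5)
  task-4: need (3, 0, 2) fits (5, 0, 5); releases (2, 2, 1), pool now (7, 2, 6)
  task-6: need (5, 2, 4) fits (7, 2, 6); releases (3, 3, 0), pool now (10, 5, 6)
  task-5: need (8, 4, 4) fits (10, 5, 6); releases (2, 0, 1), pool now (12, 5, 7)
  task-3: need (1, 2, 7) fits (12, 5, 7); releases (2, 2, 1), pool now (14, 7, 8)


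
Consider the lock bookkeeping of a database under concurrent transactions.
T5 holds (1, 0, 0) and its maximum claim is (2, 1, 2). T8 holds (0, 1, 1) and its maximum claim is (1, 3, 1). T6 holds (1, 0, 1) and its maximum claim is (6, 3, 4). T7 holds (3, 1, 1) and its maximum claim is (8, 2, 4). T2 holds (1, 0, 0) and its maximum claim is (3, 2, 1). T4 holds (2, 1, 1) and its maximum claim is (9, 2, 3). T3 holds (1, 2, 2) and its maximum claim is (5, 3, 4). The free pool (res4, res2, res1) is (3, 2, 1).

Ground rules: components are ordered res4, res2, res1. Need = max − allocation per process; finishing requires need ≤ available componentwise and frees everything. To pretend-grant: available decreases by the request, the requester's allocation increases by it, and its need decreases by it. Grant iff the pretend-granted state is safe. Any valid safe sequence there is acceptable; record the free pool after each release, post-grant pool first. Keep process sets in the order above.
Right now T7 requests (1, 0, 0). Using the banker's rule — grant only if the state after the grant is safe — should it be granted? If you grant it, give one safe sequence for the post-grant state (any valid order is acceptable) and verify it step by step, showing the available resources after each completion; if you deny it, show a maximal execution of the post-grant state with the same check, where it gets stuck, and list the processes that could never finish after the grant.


GRANT — the state after the grant stays safe, e.g. via T2, T8, T5, T3, T6, T7, T4.
Key observation: the transfer keeps a workable pool ((2, 2, 1)); T2 starts the safe sequence.
Check on the post-grant state, step by step:
  pool = (2, 2, 1)
  T2: need (2, 2, 1) fits (2, 2, 1); releases (1, 0, 0), pool now (3, 2, 1)
  T8: need (1, 2, 0) fits (3, 2, 1); releases (0, 1, 1), pool now (3, 3, 2)
  T5: need (1, 1, 2) fits (3, 3, 2); releases (1, 0, 0), pool now (4, 3, 2)
  T3: need (4, 1, 2) fits (4, 3, 2); releases (1, 2, 2), pool now (5, 5, 4)
  T6: need (5, 3, 3) fits (5, 5, 4); releases (1, 0, 1), pool now (6, 5, 5)
  T7: need (4, 1, 3) fits (6, 5, 5); releases (4, 1, 1), pool now (10, 6, 6)
  T4: need (7, 1, 2) fits (10, 6, 6); releases (2, 1, 1), pool now (12, 7, 7)


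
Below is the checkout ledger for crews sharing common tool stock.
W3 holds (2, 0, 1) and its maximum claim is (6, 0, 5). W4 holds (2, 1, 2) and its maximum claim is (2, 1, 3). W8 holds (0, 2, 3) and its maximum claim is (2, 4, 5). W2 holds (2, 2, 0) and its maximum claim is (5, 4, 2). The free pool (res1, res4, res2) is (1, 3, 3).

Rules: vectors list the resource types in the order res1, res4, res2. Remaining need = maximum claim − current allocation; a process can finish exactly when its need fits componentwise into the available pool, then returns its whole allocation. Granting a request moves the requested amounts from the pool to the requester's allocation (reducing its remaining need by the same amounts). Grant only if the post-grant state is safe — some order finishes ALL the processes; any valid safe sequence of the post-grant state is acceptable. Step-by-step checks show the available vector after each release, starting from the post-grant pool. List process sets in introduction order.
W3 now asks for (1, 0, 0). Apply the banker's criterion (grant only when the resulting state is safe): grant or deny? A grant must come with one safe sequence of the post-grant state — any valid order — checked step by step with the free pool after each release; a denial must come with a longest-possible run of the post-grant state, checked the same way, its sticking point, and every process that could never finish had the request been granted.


DENY: after the grant no complete ordering would exist.
Key observation: the pool after W4, W8 is (2, 6, 8); every surviving request exceeds it in res1, so progress ends there.
After a pretend grant, a maximal execution: W4, W8 — then nothing else fits. Walking it through:
  pool = (0, 3, 3)
  W4: need (0, 0, 1) fits (0, 3, 3); releases (2, 1, 2), pool now (2, 4, 5)
  W8: need (2, 2, 2) fits (2, 4, 5); releases (0, 2, 3), pool now (2, 6, 8)
  blocked: W3 wants (3, 0, 4), pool (2, 6, 8) — not enough res1
  blocked: W2 wants (3, 2, 2), pool (2, 6, 8) — not enough res1
Processes that could never finish after the grant: W3 and W2.


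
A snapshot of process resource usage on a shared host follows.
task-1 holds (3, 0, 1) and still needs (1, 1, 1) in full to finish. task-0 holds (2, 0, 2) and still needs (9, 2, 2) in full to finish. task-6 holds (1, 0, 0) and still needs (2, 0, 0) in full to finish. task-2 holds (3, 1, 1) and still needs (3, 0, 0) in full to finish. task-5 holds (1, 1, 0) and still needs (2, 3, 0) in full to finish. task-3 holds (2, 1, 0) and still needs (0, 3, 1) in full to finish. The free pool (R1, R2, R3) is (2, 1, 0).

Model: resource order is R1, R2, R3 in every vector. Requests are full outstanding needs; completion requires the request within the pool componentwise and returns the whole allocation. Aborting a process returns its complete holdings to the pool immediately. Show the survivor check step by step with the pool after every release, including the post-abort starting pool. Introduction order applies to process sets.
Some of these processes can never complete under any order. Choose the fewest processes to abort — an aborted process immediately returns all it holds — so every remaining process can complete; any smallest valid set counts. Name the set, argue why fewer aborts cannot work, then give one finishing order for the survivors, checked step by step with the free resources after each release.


Minimum abort set: task-5.
Key observation: task-3 could never have finished before the abort; with (1, 1, 0) returned by task-5, it fits at step 4.
Why nothing smaller works: aborting no one leaves the state deadlocked as given.
Survivors finish in the order: task-2, task-1, task-0, task-3, task-6. Verifying each step (pool after the aborts first):
  pool = (3, 2, 0)
  task-2: need (3, 0, 0) fits (3, 2, 0); releases (3, 1, 1), pool now (6, 3, 1)
  task-1: need (1, 1, 1) fits (6, 3, 1); releases (3, 0, 1), pool now (9, 3, 2)
  task-0: need (9, 2, 2) fits (9, 3, 2); releases (2, 0, 2), pool now (11, 3, 4)
  task-3: need (0, 3, 1) fits (11, 3, 4); releases (2, 1, 0), pool now (13, 4, 4)
  task-6: need (2, 0, 0) fits (13, 4, 4); releases (1, 0, 0), pool now (14, 4, 4)
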